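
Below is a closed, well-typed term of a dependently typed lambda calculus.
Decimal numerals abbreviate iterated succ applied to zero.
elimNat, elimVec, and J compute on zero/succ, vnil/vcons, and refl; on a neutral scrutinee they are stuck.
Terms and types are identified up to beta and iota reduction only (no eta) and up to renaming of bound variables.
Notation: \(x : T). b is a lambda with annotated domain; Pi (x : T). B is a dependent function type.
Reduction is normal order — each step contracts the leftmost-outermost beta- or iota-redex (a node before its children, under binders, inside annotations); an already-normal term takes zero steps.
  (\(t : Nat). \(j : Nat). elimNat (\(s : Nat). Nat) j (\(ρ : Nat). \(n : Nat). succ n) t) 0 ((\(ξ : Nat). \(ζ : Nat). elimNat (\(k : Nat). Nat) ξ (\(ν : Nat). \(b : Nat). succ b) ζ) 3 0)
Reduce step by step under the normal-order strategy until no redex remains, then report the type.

normal-order reduction sequence:
  (\(t : Nat). \(j : Nat). elimNat (\(s : Nat). Nat) j (\(ρ : Nat). \(n : Nat). succ n) t) 0 ((\(ξ : Nat). \(ζ : Nat). elimNat (\(k : Nat). Nat) ξ (\(ν : Nat). \(b : Nat). succ b) ζ) 3 0)
  ~> (\(t : Nat). elimNat (\(j : Nat). Nat) t (\(s : Nat). \(ρ : Nat). succ ρ) 0) ((\(n : Nat). \(ξ : Nat). elimNat (\(ζ : Nat). Nat) n (\(k : Nat). \(ν : Nat). succ ν) ξ) 3 0)
  ~> elimNat (\(t : Nat). Nat) ((\(j : Nat). \(s : Nat). elimNat (\(ρ : Nat). Nat) j (\(n : Nat). \(ξ : Nat). succ ξ) s) 3 0) (\(ζ : Nat). \(k : Nat). succ k) 0
  ~> (\(t : Nat). \(j : Nat). elimNat (\(s : Nat). Nat) t (\(ρ : Nat). \(n : Nat). succ n) j) 3 0
  ~> (\(t : Nat). elimNat (\(j : Nat). Nat) 3 (\(s : Nat). \(ρ : Nat). succ ρ) t) 0
  ~> elimNat (\(t : Nat). Nat) 3 (\(j : Nat). \(s : Nat). succ s) 0
  ~> 3
the term's type:
  Nat


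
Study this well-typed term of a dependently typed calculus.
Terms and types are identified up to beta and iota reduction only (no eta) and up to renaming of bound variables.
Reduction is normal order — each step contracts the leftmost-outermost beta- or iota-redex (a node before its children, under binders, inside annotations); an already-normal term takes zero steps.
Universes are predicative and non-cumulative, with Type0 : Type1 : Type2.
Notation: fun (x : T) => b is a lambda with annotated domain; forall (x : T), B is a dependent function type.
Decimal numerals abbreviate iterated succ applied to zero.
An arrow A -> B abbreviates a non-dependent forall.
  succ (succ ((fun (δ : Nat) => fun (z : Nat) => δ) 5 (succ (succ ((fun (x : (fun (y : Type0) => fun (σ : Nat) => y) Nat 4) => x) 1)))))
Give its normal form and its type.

resulting normal form:
  7
inferred type:
  Nat


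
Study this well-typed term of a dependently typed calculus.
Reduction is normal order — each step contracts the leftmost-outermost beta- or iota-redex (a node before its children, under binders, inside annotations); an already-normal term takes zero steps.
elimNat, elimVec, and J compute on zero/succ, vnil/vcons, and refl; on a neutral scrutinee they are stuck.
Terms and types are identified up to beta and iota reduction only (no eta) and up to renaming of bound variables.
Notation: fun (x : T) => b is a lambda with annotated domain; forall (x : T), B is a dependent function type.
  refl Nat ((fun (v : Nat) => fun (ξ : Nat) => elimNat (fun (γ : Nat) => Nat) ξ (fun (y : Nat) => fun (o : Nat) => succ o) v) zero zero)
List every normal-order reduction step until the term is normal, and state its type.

normal-order reduction sequence:
  refl Nat ((fun (v : Nat) => fun (ξ : Nat) => elimNat (fun (γ : Nat) => Nat) ξ (fun (y : Nat) => fun (o : Nat) => succ o) v) zero zero)
  ~> refl Nat ((fun (v : Nat) => elimNat (fun (ξ : Nat) => Nat) v (fun (γ : Nat) => fun (y : Nat) => succ y) zero) zero)
  ~> refl Nat (elimNat (fun (v : Nat) => Nat) zero (fun (ξ : Nat) => fun (γ : Nat) => succ γ) zero)
  ~> refl Nat zero
type:
  Eq Nat zero zero


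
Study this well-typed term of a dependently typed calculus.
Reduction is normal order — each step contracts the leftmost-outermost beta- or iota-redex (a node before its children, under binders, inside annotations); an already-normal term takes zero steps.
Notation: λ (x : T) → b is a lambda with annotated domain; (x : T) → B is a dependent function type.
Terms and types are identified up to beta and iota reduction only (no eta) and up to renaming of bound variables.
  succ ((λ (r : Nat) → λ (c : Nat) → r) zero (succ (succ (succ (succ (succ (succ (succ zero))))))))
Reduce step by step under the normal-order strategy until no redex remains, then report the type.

normal-order reduction:
  succ ((λ (r : Nat) → λ (c : Nat) → r) zero (succ (succ (succ (succ (succ (succ (succ zero))))))))
  ~> succ ((λ (r : Nat) → zero) (succ (succ (succ (succ (succ (succ (succ zero))))))))
  ~> succ zero
inferred type:
  Nat


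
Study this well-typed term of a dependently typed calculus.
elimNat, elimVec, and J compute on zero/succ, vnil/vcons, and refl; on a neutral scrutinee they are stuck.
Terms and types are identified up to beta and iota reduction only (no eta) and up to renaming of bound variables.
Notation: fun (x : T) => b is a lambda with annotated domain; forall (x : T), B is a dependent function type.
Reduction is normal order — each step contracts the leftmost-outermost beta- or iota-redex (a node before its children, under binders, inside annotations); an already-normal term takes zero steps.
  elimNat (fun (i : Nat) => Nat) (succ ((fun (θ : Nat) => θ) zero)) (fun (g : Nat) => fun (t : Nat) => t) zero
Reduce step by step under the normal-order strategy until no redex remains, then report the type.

reduction (normal order):
  elimNat (fun (i : Nat) => Nat) (succ ((fun (θ : Nat) => θ) zero)) (fun (g : Nat) => fun (t : Nat) => t) zero
  ~> succ ((fun (i : Nat) => i) zero)
  ~> succ zero
type:
  Nat


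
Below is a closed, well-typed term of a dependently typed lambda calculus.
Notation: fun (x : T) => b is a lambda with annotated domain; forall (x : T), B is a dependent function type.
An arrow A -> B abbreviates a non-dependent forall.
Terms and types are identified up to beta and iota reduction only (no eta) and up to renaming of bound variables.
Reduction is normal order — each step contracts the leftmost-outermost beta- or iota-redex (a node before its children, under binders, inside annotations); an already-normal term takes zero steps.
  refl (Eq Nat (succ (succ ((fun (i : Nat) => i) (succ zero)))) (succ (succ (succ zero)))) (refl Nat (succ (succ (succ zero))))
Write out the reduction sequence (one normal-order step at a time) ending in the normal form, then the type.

normal-order reduction:
  refl (Eq Nat (succ (succ ((fun (i : Nat) => i) (succ zero)))) (succ (succ (succ zero)))) (refl Nat (succ (succ (succ zero))))
  ~> refl (Eq Nat (succ (succ (succ zero))) (succ (succ (succ zero)))) (refl Nat (succ (succ (succ zero))))
inferred type:
  Eq (Eq Nat (succ (succ (succ zero))) (succ (succ (succ zero)))) (refl Nat (succ (succ (succ zero)))) (refl Nat (succ (succ (succ zero))))


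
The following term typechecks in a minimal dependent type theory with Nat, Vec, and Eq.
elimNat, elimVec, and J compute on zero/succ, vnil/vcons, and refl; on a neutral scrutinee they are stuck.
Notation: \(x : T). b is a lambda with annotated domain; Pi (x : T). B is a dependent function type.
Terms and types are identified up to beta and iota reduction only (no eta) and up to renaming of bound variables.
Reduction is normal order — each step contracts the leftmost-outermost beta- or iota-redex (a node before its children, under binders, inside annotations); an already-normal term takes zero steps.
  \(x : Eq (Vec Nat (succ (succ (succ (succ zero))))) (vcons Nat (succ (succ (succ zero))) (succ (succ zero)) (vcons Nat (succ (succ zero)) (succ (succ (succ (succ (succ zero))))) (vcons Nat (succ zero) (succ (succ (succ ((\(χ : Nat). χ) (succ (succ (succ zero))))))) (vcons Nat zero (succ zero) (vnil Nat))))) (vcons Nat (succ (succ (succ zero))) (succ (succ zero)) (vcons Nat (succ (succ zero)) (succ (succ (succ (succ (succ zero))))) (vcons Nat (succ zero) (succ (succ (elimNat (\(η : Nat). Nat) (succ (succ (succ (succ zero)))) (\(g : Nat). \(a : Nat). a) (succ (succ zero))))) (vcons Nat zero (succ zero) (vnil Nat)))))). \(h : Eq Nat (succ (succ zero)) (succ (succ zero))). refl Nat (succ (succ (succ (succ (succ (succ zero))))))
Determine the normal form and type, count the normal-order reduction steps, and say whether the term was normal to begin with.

resulting normal form:
  \(x : Eq (Vec Nat (succ (succ (succ (succ zero))))) (vcons Nat (succ (succ (succ zero))) (succ (succ zero)) (vcons Nat (succ (succ zero)) (succ (succ (succ (succ (succ zero))))) (vcons Nat (succ zero) (succ (succ (succ (succ (succ (succ zero)))))) (vcons Nat zero (succ zero) (vnil Nat))))) (vcons Nat (succ (succ (succ zero))) (succ (succ zero)) (vcons Nat (succ (succ zero)) (succ (succ (succ (succ (succ zero))))) (vcons Nat (succ zero) (succ (succ (succ (succ (succ (succ zero)))))) (vcons Nat zero (succ zero) (vnil Nat)))))). \(χ : Eq Nat (succ (succ zero)) (succ (succ zero))). refl Nat (succ (succ (succ (succ (succ (succ zero))))))
inferred type:
  Pi (x : Eq (Vec Nat (succ (succ (succ (succ zero))))) (vcons Nat (succ (succ (succ zero))) (succ (succ zero)) (vcons Nat (succ (succ zero)) (succ (succ (succ (succ (succ zero))))) (vcons Nat (succ zero) (succ (succ (succ (succ (succ (succ zero)))))) (vcons Nat zero (succ zero) (vnil Nat))))) (vcons Nat (succ (succ (succ zero))) (succ (succ zero)) (vcons Nat (succ (succ zero)) (succ (succ (succ (succ (succ zero))))) (vcons Nat (succ zero) (succ (succ (succ (succ (succ (succ zero)))))) (vcons Nat zero (succ zero) (vnil Nat)))))). Pi (χ : Eq Nat (succ (succ zero)) (succ (succ zero))). Eq Nat (succ (succ (succ (succ (succ (succ zero)))))) (succ (succ (succ (succ (succ (succ zero))))))
steps to reach normal form (normal order): 8
term was already normal: no
first contracted redex: a beta-redex


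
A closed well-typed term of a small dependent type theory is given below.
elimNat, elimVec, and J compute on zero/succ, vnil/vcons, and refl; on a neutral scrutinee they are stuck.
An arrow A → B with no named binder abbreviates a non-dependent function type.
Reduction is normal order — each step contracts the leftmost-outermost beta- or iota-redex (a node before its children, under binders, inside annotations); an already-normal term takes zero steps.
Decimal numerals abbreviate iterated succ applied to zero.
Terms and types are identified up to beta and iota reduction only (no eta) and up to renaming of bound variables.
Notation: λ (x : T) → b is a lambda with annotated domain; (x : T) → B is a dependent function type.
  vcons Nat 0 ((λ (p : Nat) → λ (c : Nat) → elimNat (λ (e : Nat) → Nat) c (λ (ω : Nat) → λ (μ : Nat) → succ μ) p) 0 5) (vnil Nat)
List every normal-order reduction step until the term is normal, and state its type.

normal-order reduction sequence:
  vcons Nat 0 ((λ (p : Nat) → λ (c : Nat) → elimNat (λ (e : Nat) → Nat) c (λ (ω : Nat) → λ (μ : Nat) → succ μ) p) 0 5) (vnil Nat)
  ~> vcons Nat 0 ((λ (p : Nat) → elimNat (λ (c : Nat) → Nat) p (λ (e : Nat) → λ (ω : Nat) → succ ω) 0) 5) (vnil Nat)
  ~> vcons Nat 0 (elimNat (λ (p : Nat) → Nat) 5 (λ (c : Nat) → λ (e : Nat) → succ e) 0) (vnil Nat)
  ~> vcons Nat 0 5 (vnil Nat)
type:
  Vec Nat 1


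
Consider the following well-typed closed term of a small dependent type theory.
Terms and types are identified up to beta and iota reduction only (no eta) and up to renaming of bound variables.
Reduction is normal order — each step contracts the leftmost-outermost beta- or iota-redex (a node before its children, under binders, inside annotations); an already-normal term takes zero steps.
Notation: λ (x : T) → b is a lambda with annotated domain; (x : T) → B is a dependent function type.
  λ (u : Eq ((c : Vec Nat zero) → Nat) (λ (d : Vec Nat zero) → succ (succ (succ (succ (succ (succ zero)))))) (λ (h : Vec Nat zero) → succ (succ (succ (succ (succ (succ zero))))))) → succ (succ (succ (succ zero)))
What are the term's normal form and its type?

normal form:
  λ (u : Eq ((c : Vec Nat zero) → Nat) (λ (d : Vec Nat zero) → succ (succ (succ (succ (succ (succ zero)))))) (λ (h : Vec Nat zero) → succ (succ (succ (succ (succ (succ zero))))))) → succ (succ (succ (succ zero)))
type:
  (u : Eq ((c : Vec Nat zero) → Nat) (λ (d : Vec Nat zero) → succ (succ (succ (succ (succ (succ zero)))))) (λ (h : Vec Nat zero) → succ (succ (succ (succ (succ (succ zero))))))) → Nat
observation: no redex remains anywhere in the term; it is its own normal form.


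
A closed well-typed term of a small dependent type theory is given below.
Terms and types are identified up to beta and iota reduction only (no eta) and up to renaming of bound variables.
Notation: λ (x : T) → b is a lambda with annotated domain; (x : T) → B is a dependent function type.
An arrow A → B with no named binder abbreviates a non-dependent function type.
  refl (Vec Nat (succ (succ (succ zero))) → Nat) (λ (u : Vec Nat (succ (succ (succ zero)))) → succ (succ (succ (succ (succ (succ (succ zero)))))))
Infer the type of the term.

the term's type:
  Eq (Vec Nat (succ (succ (succ zero))) → Nat) (λ (u : Vec Nat (succ (succ (succ zero)))) → succ (succ (succ (succ (succ (succ (succ zero))))))) (λ (c : Vec Nat (succ (succ (succ zero)))) → succ (succ (succ (succ (succ (succ (succ zero)))))))


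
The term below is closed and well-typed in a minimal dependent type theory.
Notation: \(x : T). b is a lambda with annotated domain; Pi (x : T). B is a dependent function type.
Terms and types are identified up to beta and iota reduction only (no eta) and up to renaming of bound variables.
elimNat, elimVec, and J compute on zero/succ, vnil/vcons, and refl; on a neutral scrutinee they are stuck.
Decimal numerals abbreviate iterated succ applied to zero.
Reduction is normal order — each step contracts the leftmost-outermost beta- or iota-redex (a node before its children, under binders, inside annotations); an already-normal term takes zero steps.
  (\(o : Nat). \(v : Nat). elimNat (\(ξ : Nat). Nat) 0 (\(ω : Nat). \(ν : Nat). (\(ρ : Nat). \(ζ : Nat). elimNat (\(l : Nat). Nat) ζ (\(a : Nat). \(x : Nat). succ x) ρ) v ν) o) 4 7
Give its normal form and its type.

resulting normal form:
  28
inferred type:
  Nat
observation: 111 normal-order steps separate the term from its normal form.


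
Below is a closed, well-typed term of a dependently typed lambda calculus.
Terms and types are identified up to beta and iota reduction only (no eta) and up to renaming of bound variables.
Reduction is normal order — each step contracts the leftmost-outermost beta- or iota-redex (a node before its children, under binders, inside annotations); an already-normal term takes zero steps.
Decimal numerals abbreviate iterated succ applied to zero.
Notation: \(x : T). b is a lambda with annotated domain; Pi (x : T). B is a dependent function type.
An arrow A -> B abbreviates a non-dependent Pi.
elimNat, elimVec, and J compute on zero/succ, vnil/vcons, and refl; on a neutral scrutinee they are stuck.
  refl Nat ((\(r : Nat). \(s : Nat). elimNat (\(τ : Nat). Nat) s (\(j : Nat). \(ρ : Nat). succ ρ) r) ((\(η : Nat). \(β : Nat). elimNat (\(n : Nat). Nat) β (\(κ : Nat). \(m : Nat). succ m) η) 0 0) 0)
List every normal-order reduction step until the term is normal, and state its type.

reduction (normal order):
  refl Nat ((\(r : Nat). \(s : Nat). elimNat (\(τ : Nat). Nat) s (\(j : Nat). \(ρ : Nat). succ ρ) r) ((\(η : Nat). \(β : Nat). elimNat (\(n : Nat). Nat) β (\(κ : Nat). \(m : Nat). succ m) η) 0 0) 0)
  ~> refl Nat ((\(r : Nat). elimNat (\(s : Nat). Nat) r (\(τ : Nat). \(j : Nat). succ j) ((\(ρ : Nat). \(η : Nat). elimNat (\(β : Nat). Nat) η (\(n : Nat). \(κ : Nat). succ κ) ρ) 0 0)) 0)
  ~> refl Nat (elimNat (\(r : Nat). Nat) 0 (\(s : Nat). \(τ : Nat). succ τ) ((\(j : Nat). \(ρ : Nat). elimNat (\(η : Nat). Nat) ρ (\(β : Nat). \(n : Nat). succ n) j) 0 0))
  ~> refl Nat (elimNat (\(r : Nat). Nat) 0 (\(s : Nat). \(τ : Nat). succ τ) ((\(j : Nat). elimNat (\(ρ : Nat). Nat) j (\(η : Nat). \(β : Nat). succ β) 0) 0))
  ~> refl Nat (elimNat (\(r : Nat). Nat) 0 (\(s : Nat). \(τ : Nat). succ τ) (elimNat (\(j : Nat). Nat) 0 (\(ρ : Nat). \(η : Nat). succ η) 0))
  ~> refl Nat (elimNat (\(r : Nat). Nat) 0 (\(s : Nat). \(τ : Nat). succ τ) 0)
  ~> refl Nat 0
the term's type:
  Eq Nat 0 0


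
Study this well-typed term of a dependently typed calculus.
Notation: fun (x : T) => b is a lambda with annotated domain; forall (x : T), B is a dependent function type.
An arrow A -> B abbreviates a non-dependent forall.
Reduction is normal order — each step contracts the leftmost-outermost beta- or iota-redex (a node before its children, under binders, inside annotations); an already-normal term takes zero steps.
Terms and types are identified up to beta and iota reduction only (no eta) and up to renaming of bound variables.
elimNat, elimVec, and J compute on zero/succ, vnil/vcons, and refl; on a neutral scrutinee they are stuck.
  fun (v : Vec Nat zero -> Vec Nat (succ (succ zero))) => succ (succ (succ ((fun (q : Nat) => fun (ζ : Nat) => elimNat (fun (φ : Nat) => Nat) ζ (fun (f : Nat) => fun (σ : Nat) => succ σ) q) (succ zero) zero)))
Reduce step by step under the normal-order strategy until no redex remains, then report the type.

normal-order reduction sequence:
  fun (v : Vec Nat zero -> Vec Nat (succ (succ zero))) => succ (succ (succ ((fun (q : Nat) => fun (ζ : Nat) => elimNat (fun (φ : Nat) => Nat) ζ (fun (f : Nat) => fun (σ : Nat) => succ σ) q) (succ zero) zero)))
  ~> fun (v : Vec Nat zero -> Vec Nat (succ (succ zero))) => succ (succ (succ ((fun (q : Nat) => elimNat (fun (ζ : Nat) => Nat) q (fun (φ : Nat) => fun (f : Nat) => succ f) (succ zero)) zero)))
  ~> fun (v : Vec Nat zero -> Vec Nat (succ (succ zero))) => succ (succ (succ (elimNat (fun (q : Nat) => Nat) zero (fun (ζ : Nat) => fun (φ : Nat) => succ φ) (succ zero))))
  ~> fun (v : Vec Nat zero -> Vec Nat (succ (succ zero))) => succ (succ (succ ((fun (q : Nat) => fun (ζ : Nat) => succ ζ) zero (elimNat (fun (φ : Nat) => Nat) zero (fun (f : Nat) => fun (σ : Nat) => succ σ) zero))))
  ~> fun (v : Vec Nat zero -> Vec Nat (succ (succ zero))) => succ (succ (succ ((fun (q : Nat) => succ q) (elimNat (fun (ζ : Nat) => Nat) zero (fun (φ : Nat) => fun (f : Nat) => succ f) zero))))
  ~> fun (v : Vec Nat zero -> Vec Nat (succ (succ zero))) => succ (succ (succ (succ (elimNat (fun (q : Nat) => Nat) zero (fun (ζ : Nat) => fun (φ : Nat) => succ φ) zero))))
  ~> fun (v : Vec Nat zero -> Vec Nat (succ (succ zero))) => succ (succ (succ (succ zero)))
the term's type:
  (Vec Nat zero -> Vec Nat (succ (succ zero))) -> Nat


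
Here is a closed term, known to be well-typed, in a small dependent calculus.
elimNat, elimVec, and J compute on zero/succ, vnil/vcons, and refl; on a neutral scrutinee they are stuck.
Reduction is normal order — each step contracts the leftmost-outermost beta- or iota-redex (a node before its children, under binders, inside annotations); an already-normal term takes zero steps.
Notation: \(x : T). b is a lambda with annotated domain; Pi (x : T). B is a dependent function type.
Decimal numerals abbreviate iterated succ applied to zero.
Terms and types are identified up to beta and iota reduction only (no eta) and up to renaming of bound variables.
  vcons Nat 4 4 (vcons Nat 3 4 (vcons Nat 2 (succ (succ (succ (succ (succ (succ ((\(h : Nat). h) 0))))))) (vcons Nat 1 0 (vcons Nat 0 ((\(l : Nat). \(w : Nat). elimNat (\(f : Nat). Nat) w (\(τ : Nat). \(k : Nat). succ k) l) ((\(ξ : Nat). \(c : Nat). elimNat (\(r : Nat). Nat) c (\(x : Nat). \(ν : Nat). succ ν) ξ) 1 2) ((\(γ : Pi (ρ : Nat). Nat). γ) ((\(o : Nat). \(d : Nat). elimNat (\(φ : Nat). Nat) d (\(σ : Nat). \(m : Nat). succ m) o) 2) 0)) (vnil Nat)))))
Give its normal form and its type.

resulting normal form:
  vcons Nat 4 4 (vcons Nat 3 4 (vcons Nat 2 6 (vcons Nat 1 0 (vcons Nat 0 5 (vnil Nat)))))
type:
  Vec Nat 5
observation: normalization takes exactly 29 steps under the normal-order strategy.


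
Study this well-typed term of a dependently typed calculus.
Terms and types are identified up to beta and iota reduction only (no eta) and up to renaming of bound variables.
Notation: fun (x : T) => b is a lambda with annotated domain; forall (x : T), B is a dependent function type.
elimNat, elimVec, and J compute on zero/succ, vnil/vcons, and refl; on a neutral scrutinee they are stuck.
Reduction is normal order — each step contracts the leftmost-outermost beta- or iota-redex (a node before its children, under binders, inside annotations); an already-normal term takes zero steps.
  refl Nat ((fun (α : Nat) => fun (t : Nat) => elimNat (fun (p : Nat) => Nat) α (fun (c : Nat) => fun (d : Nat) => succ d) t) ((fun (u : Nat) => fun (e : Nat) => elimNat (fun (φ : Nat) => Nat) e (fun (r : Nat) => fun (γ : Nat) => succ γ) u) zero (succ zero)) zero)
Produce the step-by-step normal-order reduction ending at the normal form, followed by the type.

normal-order reduction:
  refl Nat ((fun (α : Nat) => fun (t : Nat) => elimNat (fun (p : Nat) => Nat) α (fun (c : Nat) => fun (d : Nat) => succ d) t) ((fun (u : Nat) => fun (e : Nat) => elimNat (fun (φ : Nat) => Nat) e (fun (r : Nat) => fun (γ : Nat) => succ γ) u) zero (succ zero)) zero)
  ~> refl Nat ((fun (α : Nat) => elimNat (fun (t : Nat) => Nat) ((fun (p : Nat) => fun (c : Nat) => elimNat (fun (d : Nat) => Nat) c (fun (u : Nat) => fun (e : Nat) => succ e) p) zero (succ zero)) (fun (φ : Nat) => fun (r : Nat) => succ r) α) zero)
  ~> refl Nat (elimNat (fun (α : Nat) => Nat) ((fun (t : Nat) => fun (p : Nat) => elimNat (fun (c : Nat) => Nat) p (fun (d : Nat) => fun (u : Nat) => succ u) t) zero (succ zero)) (fun (e : Nat) => fun (φ : Nat) => succ φ) zero)
  ~> refl Nat ((fun (α : Nat) => fun (t : Nat) => elimNat (fun (p : Nat) => Nat) t (fun (c : Nat) => fun (d : Nat) => succ d) α) zero (succ zero))
  ~> refl Nat ((fun (α : Nat) => elimNat (fun (t : Nat) => Nat) α (fun (p : Nat) => fun (c : Nat) => succ c) zero) (succ zero))
  ~> refl Nat (elimNat (fun (α : Nat) => Nat) (succ zero) (fun (t : Nat) => fun (p : Nat) => succ p) zero)
  ~> refl Nat (succ zero)
type:
  Eq Nat (succ zero) (succ zero)


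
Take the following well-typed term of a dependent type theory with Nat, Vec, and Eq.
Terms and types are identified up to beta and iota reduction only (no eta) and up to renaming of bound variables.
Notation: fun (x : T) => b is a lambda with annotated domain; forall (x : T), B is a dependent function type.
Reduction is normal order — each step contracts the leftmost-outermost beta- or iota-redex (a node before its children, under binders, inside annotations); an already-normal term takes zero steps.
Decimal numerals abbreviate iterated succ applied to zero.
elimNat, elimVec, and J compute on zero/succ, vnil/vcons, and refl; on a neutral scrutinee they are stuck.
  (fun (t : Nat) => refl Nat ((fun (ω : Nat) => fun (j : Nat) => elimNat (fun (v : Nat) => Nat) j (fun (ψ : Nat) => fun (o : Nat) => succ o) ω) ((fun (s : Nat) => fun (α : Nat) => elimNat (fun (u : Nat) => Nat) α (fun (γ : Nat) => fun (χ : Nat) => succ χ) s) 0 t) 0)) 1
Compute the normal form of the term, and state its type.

reduced normal form:
  refl Nat 1
type:
  Eq Nat 1 1


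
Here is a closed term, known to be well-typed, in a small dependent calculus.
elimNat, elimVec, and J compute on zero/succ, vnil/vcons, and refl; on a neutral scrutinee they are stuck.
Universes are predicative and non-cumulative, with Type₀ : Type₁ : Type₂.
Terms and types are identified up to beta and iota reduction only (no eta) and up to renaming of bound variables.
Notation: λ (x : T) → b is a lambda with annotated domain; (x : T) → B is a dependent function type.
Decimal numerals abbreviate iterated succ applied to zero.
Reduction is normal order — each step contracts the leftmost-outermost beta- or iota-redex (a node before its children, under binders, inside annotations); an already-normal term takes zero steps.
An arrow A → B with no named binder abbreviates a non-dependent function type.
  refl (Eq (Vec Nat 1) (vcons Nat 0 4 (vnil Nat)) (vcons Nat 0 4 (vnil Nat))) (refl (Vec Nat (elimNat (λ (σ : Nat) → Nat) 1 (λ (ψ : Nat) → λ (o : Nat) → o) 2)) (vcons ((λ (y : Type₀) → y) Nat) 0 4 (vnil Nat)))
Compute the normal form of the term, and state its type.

resulting normal form:
  refl (Eq (Vec Nat 1) (vcons Nat 0 4 (vnil Nat)) (vcons Nat 0 4 (vnil Nat))) (refl (Vec Nat 1) (vcons Nat 0 4 (vnil Nat)))
inferred type:
  Eq (Eq (Vec Nat 1) (vcons Nat 0 4 (vnil Nat)) (vcons Nat 0 4 (vnil Nat))) (refl (Vec Nat 1) (vcons Nat 0 4 (vnil Nat))) (refl (Vec Nat 1) (vcons Nat 0 4 (vnil Nat)))
observation: the leftmost-outermost redex is an elimNat iota-redex, and normalization takes 8 steps.


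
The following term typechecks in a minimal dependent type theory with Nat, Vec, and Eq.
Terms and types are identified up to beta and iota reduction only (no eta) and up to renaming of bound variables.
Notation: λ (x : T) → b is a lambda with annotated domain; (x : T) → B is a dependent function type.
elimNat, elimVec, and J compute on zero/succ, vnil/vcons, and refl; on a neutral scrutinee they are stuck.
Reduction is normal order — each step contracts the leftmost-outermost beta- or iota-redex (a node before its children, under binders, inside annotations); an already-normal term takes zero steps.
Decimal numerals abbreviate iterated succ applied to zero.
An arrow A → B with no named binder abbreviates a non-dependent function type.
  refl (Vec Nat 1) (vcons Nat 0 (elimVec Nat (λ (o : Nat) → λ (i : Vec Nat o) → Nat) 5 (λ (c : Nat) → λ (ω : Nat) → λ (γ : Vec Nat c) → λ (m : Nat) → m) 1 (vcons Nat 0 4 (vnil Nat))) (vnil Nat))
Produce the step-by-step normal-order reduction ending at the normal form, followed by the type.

reduction (normal order):
  refl (Vec Nat 1) (vcons Nat 0 (elimVec Nat (λ (o : Nat) → λ (i : Vec Nat o) → Nat) 5 (λ (c : Nat) → λ (ω : Nat) → λ (γ : Vec Nat c) → λ (m : Nat) → m) 1 (vcons Nat 0 4 (vnil Nat))) (vnil Nat))
  ~> refl (Vec Nat 1) (vcons Nat 0 ((λ (o : Nat) → λ (i : Nat) → λ (c : Vec Nat o) → λ (ω : Nat) → ω) 0 4 (vnil Nat) (elimVec Nat (λ (γ : Nat) → λ (m : Vec Nat γ) → Nat) 5 (λ (ξ : Nat) → λ (τ : Nat) → λ (v : Vec Nat ξ) → λ (δ : Nat) → δ) 0 (vnil Nat))) (vnil Nat))
  ~> refl (Vec Nat 1) (vcons Nat 0 ((λ (o : Nat) → λ (i : Vec Nat 0) → λ (c : Nat) → c) 4 (vnil Nat) (elimVec Nat (λ (ω : Nat) → λ (γ : Vec Nat ω) → Nat) 5 (λ (m : Nat) → λ (ξ : Nat) → λ (τ : Vec Nat m) → λ (v : Nat) → v) 0 (vnil Nat))) (vnil Nat))
  ~> refl (Vec Nat 1) (vcons Nat 0 ((λ (o : Vec Nat 0) → λ (i : Nat) → i) (vnil Nat) (elimVec Nat (λ (c : Nat) → λ (ω : Vec Nat c) → Nat) 5 (λ (γ : Nat) → λ (m : Nat) → λ (ξ : Vec Nat γ) → λ (τ : Nat) → τ) 0 (vnil Nat))) (vnil Nat))
  ~> refl (Vec Nat 1) (vcons Nat 0 ((λ (o : Nat) → o) (elimVec Nat (λ (i : Nat) → λ (c : Vec Nat i) → Nat) 5 (λ (ω : Nat) → λ (γ : Nat) → λ (m : Vec Nat ω) → λ (ξ : Nat) → ξ) 0 (vnil Nat))) (vnil Nat))
  ~> refl (Vec Nat 1) (vcons Nat 0 (elimVec Nat (λ (o : Nat) → λ (i : Vec Nat o) → Nat) 5 (λ (c : Nat) → λ (ω : Nat) → λ (γ : Vec Nat c) → λ (m : Nat) → m) 0 (vnil Nat)) (vnil Nat))
  ~> refl (Vec Nat 1) (vcons Nat 0 5 (vnil Nat))
the term's type:
  Eq (Vec Nat 1) (vcons Nat 0 5 (vnil Nat)) (vcons Nat 0 5 (vnil Nat))


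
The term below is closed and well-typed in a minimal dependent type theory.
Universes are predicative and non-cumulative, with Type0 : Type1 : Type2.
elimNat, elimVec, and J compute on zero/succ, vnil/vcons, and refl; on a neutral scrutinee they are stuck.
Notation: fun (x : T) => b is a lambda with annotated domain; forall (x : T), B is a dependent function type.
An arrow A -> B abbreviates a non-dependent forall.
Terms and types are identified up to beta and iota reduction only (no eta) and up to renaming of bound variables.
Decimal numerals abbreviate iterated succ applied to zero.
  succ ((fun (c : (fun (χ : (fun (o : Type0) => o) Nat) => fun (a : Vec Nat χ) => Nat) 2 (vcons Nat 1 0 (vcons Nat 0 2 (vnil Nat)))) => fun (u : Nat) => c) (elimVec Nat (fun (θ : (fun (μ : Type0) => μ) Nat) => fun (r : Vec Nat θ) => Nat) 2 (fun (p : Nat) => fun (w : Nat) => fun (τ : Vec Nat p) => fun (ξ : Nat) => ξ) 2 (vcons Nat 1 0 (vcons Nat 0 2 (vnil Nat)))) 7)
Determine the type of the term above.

type:
  Nat


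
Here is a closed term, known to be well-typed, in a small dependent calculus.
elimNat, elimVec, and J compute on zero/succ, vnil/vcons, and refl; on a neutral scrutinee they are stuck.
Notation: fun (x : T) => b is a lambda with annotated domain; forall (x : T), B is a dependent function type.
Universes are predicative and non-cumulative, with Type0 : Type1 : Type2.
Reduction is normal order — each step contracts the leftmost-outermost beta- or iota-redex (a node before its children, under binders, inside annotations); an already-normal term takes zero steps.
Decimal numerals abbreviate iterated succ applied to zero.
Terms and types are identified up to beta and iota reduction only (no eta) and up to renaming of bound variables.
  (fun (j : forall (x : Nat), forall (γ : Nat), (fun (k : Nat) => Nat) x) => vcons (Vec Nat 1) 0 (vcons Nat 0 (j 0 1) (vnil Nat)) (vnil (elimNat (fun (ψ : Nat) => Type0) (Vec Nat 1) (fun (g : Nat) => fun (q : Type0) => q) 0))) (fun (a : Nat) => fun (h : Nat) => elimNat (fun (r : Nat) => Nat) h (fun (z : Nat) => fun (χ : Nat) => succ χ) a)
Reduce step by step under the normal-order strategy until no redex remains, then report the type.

reduction (normal order):
  (fun (j : forall (x : Nat), forall (γ : Nat), (fun (k : Nat) => Nat) x) => vcons (Vec Nat 1) 0 (vcons Nat 0 (j 0 1) (vnil Nat)) (vnil (elimNat (fun (ψ : Nat) => Type0) (Vec Nat 1) (fun (g : Nat) => fun (q : Type0) => q) 0))) (fun (a : Nat) => fun (h : Nat) => elimNat (fun (r : Nat) => Nat) h (fun (z : Nat) => fun (χ : Nat) => succ χ) a)
  ~> vcons (Vec Nat 1) 0 (vcons Nat 0 ((fun (j : Nat) => fun (x : Nat) => elimNat (fun (γ : Nat) => Nat) x (fun (k : Nat) => fun (ψ : Nat) => succ ψ) j) 0 1) (vnil Nat)) (vnil (elimNat (fun (g : Nat) => Type0) (Vec Nat 1) (fun (q : Nat) => fun (a : Type0) => a) 0))
  ~> vcons (Vec Nat 1) 0 (vcons Nat 0 ((fun (j : Nat) => elimNat (fun (x : Nat) => Nat) j (fun (γ : Nat) => fun (k : Nat) => succ k) 0) 1) (vnil Nat)) (vnil (elimNat (fun (ψ : Nat) => Type0) (Vec Nat 1) (fun (g : Nat) => fun (q : Type0) => q) 0))
  ~> vcons (Vec Nat 1) 0 (vcons Nat 0 (elimNat (fun (j : Nat) => Nat) 1 (fun (x : Nat) => fun (γ : Nat) => succ γ) 0) (vnil Nat)) (vnil (elimNat (fun (k : Nat) => Type0) (Vec Nat 1) (fun (ψ : Nat) => fun (g : Type0) => g) 0))
  ~> vcons (Vec Nat 1) 0 (vcons Nat 0 1 (vnil Nat)) (vnil (elimNat (fun (j : Nat) => Type0) (Vec Nat 1) (fun (x : Nat) => fun (γ : Type0) => γ) 0))
  ~> vcons (Vec Nat 1) 0 (vcons Nat 0 1 (vnil Nat)) (vnil (Vec Nat 1))
type:
  Vec (Vec Nat 1) 1


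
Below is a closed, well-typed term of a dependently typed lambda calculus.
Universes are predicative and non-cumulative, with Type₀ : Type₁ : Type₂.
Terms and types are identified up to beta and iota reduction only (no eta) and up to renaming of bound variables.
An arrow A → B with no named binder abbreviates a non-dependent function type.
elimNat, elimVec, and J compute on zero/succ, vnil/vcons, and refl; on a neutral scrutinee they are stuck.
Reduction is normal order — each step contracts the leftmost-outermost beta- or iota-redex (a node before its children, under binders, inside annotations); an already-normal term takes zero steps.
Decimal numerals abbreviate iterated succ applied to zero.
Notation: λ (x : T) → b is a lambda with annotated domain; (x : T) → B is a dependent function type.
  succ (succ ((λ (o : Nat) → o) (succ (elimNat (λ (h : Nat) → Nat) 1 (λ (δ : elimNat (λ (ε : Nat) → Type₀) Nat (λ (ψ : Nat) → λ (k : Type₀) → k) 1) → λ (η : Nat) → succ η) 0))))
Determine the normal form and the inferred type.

reduced normal form:
  4
the term's type:
  Nat
observation: 2 normal-order steps separate the term from its normal form.


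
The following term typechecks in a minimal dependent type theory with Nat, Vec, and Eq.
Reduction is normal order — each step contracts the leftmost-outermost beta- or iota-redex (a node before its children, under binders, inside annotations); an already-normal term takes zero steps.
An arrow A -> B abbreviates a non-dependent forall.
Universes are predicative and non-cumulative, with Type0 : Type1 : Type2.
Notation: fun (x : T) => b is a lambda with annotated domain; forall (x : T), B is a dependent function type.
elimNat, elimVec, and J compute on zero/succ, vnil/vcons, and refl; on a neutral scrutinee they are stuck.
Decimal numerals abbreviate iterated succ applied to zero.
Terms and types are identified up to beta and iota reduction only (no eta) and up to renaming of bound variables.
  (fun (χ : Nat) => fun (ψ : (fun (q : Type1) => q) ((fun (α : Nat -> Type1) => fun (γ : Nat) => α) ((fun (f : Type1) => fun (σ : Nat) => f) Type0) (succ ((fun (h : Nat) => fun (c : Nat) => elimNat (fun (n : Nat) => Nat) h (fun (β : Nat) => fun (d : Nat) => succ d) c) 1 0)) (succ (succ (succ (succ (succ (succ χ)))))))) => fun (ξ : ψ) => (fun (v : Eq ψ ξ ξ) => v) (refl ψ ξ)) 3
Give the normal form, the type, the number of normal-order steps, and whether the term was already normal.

resulting normal form:
  fun (χ : Type0) => fun (ψ : χ) => refl χ ψ
inferred type:
  forall (χ : Type0), forall (ψ : χ), Eq χ ψ ψ
reduction steps (normal order): 7
term was already normal: no
first redex: a beta-redex


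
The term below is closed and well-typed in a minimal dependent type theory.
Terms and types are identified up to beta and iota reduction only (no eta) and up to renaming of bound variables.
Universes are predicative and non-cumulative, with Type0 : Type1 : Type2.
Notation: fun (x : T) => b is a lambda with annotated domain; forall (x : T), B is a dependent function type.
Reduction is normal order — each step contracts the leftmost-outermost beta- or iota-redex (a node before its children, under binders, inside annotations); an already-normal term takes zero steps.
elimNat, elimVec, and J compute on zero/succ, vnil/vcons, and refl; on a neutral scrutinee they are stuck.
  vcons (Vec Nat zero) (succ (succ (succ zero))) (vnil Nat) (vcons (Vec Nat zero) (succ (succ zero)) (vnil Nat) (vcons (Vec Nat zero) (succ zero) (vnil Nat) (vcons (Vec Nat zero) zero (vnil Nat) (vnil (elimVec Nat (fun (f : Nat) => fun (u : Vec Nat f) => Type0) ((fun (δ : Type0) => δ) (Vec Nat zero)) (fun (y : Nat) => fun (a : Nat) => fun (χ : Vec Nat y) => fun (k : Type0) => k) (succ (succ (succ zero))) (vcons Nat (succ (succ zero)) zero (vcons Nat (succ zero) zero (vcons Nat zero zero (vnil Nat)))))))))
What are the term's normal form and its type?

normal form:
  vcons (Vec Nat zero) (succ (succ (succ zero))) (vnil Nat) (vcons (Vec Nat zero) (succ (succ zero)) (vnil Nat) (vcons (Vec Nat zero) (succ zero) (vnil Nat) (vcons (Vec Nat zero) zero (vnil Nat) (vnil (Vec Nat zero)))))
the term's type:
  Vec (Vec Nat zero) (succ (succ (succ (succ zero))))


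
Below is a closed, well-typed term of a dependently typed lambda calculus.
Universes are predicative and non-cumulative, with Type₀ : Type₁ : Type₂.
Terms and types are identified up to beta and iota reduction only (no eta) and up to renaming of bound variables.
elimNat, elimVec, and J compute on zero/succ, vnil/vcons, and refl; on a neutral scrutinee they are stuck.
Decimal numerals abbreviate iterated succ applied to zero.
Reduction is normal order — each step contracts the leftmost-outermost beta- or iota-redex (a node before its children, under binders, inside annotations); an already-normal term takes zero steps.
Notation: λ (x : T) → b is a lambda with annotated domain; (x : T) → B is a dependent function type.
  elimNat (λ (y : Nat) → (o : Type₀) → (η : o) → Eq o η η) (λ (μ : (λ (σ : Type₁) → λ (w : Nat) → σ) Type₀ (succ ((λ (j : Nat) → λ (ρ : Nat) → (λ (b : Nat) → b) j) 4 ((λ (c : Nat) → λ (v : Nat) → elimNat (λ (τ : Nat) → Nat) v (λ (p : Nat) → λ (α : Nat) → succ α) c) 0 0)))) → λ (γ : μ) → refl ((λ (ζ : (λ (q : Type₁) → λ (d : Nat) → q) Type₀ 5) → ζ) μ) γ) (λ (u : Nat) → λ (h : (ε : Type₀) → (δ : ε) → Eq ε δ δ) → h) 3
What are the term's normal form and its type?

reduced normal form:
  λ (y : Type₀) → λ (o : y) → refl y o
the term's type:
  (y : Type₀) → (o : y) → Eq y o o
observation: the first redex contracted is an elimNat iota-redex; the normal form is reached in 13 normal-order steps.


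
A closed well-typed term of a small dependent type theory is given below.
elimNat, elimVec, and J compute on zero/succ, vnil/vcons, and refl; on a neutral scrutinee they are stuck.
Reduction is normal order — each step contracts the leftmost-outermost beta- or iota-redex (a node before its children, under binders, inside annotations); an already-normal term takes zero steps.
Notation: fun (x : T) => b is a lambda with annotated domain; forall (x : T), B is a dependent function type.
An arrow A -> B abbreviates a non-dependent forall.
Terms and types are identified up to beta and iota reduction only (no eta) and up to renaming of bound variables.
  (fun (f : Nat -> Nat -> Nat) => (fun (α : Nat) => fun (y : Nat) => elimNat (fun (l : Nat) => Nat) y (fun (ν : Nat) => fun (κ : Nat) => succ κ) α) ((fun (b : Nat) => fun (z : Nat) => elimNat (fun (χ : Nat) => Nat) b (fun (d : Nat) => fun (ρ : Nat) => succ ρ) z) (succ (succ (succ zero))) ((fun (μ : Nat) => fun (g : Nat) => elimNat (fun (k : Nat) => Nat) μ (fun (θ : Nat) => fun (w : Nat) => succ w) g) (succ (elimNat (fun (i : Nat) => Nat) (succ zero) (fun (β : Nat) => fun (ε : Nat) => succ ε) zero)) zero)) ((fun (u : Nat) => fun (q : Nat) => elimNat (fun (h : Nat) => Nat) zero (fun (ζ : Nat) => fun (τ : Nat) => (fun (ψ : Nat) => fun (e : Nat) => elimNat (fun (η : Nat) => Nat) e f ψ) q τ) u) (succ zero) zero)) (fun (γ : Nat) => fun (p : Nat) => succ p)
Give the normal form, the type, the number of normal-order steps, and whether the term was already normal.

reduced normal form:
  succ (succ (succ (succ (succ zero))))
inferred type:
  Nat
reduction steps (normal order): 41
already normal: no
first contracted redex: a beta-redex


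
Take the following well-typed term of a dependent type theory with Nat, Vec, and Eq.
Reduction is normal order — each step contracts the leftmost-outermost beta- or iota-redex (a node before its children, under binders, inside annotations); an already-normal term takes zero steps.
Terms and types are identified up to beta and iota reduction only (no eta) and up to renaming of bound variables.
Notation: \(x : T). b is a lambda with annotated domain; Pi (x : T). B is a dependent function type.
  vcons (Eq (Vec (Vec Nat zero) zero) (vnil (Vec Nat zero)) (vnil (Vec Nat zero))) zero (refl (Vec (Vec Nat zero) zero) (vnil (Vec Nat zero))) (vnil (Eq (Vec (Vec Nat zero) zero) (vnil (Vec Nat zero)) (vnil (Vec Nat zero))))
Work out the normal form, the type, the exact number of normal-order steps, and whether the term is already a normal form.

resulting normal form:
  vcons (Eq (Vec (Vec Nat zero) zero) (vnil (Vec Nat zero)) (vnil (Vec Nat zero))) zero (refl (Vec (Vec Nat zero) zero) (vnil (Vec Nat zero))) (vnil (Eq (Vec (Vec Nat zero) zero) (vnil (Vec Nat zero)) (vnil (Vec Nat zero))))
inferred type:
  Vec (Eq (Vec (Vec Nat zero) zero) (vnil (Vec Nat zero)) (vnil (Vec Nat zero))) (succ zero)
steps to reach normal form (normal order): 0
started in normal form: yes


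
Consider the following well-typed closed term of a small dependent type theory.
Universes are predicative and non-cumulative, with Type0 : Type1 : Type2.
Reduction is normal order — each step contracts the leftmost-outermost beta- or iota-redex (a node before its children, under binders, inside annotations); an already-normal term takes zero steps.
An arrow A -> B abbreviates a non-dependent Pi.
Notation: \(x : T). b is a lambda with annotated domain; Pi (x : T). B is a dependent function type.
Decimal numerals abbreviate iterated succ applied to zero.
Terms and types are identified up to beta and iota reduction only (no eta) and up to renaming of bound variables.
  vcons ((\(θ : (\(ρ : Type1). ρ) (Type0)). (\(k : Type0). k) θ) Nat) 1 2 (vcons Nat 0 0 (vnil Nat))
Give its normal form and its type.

resulting normal form:
  vcons Nat 1 2 (vcons Nat 0 0 (vnil Nat))
the term's type:
  Vec Nat 2
observation: 2 normal-order steps separate the term from its normal form.
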